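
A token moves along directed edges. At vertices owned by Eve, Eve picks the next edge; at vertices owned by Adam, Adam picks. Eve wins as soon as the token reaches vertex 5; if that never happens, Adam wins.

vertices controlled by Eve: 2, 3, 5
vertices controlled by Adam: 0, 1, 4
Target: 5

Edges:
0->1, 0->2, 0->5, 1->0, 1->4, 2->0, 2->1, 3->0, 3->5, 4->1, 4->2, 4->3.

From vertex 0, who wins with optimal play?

Adam

A0 = {5}
A1: add {3} — 3 (Eve) has 3→5.
A2 = A1; e.g. 0 (Adam) can still go to 1. Fixed point.
0 never enters the attractor, so Adam can avoid the target forever.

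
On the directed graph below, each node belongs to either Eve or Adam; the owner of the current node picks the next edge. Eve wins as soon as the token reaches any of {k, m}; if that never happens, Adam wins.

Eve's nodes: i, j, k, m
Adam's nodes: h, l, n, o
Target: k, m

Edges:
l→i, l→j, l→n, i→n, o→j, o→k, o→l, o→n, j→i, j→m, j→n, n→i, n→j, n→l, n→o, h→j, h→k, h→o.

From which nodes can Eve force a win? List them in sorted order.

j, k, m

A0 = {k, m}
A1: add {j} — j (Eve) has j→m.
A2 = A1; e.g. h (Adam) can still go to o. Fixed point.
Eve's winning region = {j, k, m}.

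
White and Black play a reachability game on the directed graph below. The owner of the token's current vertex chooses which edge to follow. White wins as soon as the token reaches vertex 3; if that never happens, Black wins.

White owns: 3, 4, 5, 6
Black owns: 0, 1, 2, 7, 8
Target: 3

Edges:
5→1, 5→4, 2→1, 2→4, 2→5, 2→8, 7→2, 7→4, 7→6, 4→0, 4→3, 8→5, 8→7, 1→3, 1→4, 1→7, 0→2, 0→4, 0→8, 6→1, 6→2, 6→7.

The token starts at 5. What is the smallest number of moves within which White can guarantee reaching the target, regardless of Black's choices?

A0 = {3}
A1: add {4} — 4 (White) has 4→3.
A2: add {5} — 5 (White) has 5→4.
A3 = A2; e.g. 0 (Black) can still go to 2. Fixed point.
5 enters the attractor at level 2, so White can force the target in 2 moves from there.

2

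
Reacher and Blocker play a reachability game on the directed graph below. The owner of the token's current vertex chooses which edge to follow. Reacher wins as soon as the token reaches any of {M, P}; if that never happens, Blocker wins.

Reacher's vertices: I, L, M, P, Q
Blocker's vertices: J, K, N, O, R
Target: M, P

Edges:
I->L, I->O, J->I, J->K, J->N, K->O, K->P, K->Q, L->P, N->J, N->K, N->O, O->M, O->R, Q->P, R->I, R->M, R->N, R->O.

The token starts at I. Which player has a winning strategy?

Reacher

A0 = {M, P}
A1: add {L, Q} — L (Reacher) has L→P; Q (Reacher) has Q→P.
A2: add {I} — I (Reacher) has I→L.
A3 = A2; e.g. J (Blocker) can still go to K. Fixed point.
I ∈ A2, so Reacher can force the target.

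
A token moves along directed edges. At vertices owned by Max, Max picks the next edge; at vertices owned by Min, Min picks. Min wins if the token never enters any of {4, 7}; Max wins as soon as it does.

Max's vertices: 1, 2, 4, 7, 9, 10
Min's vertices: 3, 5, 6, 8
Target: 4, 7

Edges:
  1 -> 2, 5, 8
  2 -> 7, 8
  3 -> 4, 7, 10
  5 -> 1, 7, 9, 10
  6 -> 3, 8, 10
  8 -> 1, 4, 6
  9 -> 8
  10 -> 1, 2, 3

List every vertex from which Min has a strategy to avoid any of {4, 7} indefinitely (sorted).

A0 = {4, 7}
A1: add {2} — 2 (Max) has 2→7.
A2: add {1, 10} — 1 (Max) has 1→2; 10 (Max) has 10→2.
A3: add {3} — 3 (Min): all of {4, 7, 10} already in.
A4 = A3; e.g. 5 (Min) can still go to 9. Fixed point.
Max's attractor = {1, 2, 3, 4, 7, 10}; Min avoids the target exactly from the complement.

5, 6, 8, 9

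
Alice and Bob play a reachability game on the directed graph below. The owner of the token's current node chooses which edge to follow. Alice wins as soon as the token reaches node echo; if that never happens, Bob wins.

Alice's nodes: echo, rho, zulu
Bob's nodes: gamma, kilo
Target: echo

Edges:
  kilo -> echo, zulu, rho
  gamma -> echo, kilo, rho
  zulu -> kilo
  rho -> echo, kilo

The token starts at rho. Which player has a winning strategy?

Alice

A0 = {echo}
A1: add {rho} — rho (Alice) has rho→echo.
A2 = A1; e.g. kilo (Bob) can still go to zulu. Fixed point.
rho ∈ A1, so Alice can force the target.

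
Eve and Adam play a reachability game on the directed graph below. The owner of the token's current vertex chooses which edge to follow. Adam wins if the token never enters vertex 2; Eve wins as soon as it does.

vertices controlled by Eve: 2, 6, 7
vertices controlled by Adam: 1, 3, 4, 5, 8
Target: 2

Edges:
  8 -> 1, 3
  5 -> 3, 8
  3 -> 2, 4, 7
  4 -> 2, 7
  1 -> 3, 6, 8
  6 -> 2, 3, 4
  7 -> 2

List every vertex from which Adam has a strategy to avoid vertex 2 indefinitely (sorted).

1, 5, 8

A0 = {2}
A1: add {6, 7} — 6 (Eve) has 6→2; 7 (Eve) has 7→2.
A2: add {4} — 4 (Adam): all of {2, 7} already in.
A3: add {3} — 3 (Adam): all of {2, 4, 7} already in.
A4 = A3; e.g. 1 (Adam) can still go to 8. Fixed point.
Eve's attractor = {2, 3, 4, 6, 7}; Adam avoids the target exactly from the complement.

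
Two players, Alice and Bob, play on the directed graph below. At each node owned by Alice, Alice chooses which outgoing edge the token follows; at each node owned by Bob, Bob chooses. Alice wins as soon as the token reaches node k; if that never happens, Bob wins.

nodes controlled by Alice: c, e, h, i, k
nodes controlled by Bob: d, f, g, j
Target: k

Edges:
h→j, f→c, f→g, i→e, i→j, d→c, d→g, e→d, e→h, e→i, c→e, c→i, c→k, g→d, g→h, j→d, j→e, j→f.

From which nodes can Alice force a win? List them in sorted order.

A0 = {k}
A1: add {c} — c (Alice) has c→k.
A2 = A1; e.g. d (Bob) can still go to g. Fixed point.
Alice's winning region = {c, k}.

c, k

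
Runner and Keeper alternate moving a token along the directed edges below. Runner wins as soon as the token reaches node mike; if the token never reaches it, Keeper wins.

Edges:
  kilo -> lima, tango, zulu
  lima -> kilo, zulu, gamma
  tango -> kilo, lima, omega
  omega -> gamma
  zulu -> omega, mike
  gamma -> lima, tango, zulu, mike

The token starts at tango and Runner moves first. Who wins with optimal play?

Track states (vertex, player-to-move).
A0 = {(mike,Runner), (mike,Keeper)}
A1: add {(zulu,Runner), (gamma,Runner)}.
A2: add {(omega,Keeper)}.
A3: add {(tango,Runner)}.
(tango,Runner) ∈ A3 ⇒ Runner forces the target.

Runner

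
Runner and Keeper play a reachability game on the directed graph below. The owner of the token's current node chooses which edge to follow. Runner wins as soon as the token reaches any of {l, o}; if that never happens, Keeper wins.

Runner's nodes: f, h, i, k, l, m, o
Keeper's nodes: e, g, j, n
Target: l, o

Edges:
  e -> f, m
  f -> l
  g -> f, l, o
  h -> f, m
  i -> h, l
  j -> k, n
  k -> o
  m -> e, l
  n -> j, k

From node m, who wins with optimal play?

Runner

A0 = {l, o}
A1: add {f, i, k, m} — f (Runner) has f→l; i (Runner) has i→l; k (Runner) has k→o; m (Runner) has m→l.
m ∈ A1, so Runner can force the target.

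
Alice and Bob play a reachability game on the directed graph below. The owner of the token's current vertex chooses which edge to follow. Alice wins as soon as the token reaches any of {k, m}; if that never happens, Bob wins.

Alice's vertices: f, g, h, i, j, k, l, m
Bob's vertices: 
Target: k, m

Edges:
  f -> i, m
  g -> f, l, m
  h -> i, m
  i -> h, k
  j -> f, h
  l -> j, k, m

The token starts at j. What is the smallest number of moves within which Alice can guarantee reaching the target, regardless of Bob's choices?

A0 = {k, m}
A1: add {f, g, h, i, l} — f (Alice) has f→m; g (Alice) has g→m; h (Alice) has h→m; i (Alice) has i→k; l (Alice) has l→k.
A2: add {j} — j (Alice) has j→f.
A2 = all vertices. Fixed point.
j enters the attractor at level 2, so Alice can force the target in 2 moves from there.

2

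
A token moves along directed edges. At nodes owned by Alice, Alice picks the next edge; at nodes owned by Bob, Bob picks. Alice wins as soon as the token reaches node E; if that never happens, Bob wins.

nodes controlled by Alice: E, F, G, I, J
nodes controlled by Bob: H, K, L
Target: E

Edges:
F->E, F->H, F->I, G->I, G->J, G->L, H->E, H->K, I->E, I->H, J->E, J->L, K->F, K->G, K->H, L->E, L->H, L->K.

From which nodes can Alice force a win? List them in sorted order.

A0 = {E}
A1: add {F, I, J} — F (Alice) has F→E; I (Alice) has I→E; J (Alice) has J→E.
A2: add {G} — G (Alice) has G→I.
A3 = A2; e.g. H (Bob) can still go to K. Fixed point.
Alice's winning region = {E, F, G, I, J}.

E, F, G, I, J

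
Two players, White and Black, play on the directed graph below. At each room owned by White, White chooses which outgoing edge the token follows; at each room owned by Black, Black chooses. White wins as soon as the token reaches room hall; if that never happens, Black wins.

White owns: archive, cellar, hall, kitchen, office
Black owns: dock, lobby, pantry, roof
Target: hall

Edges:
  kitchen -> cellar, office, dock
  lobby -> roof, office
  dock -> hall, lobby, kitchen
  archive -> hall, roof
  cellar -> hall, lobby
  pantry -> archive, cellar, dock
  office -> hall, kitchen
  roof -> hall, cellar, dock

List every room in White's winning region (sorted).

archive, cellar, hall, kitchen, office

A0 = {hall}
A1: add {archive, cellar, office} — archive (White) has archive→hall; cellar (White) has cellar→hall; office (White) has office→hall.
A2: add {kitchen} — kitchen (White) has kitchen→cellar.
A3 = A2; e.g. lobby (Black) can still go to roof. Fixed point.
White's winning region = {archive, cellar, hall, kitchen, office}.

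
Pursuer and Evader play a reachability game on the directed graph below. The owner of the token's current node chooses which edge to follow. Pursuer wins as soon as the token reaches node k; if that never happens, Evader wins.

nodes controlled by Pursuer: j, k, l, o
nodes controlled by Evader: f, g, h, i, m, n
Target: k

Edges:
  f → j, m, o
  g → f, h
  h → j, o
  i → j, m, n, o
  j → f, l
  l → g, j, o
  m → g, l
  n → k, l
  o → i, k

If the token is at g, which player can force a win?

Evader

A0 = {k}
A1: add {o} — o (Pursuer) has o→k.
A2: add {l} — l (Pursuer) has l→o.
A3: add {j, n} — j (Pursuer) has j→l; n (Evader): all of {k, l} already in.
A4: add {h} — h (Evader): all of {j, o} already in.
A5 = A4; e.g. f (Evader) can still go to m. Fixed point.
g never enters the attractor, so Evader can avoid the target forever.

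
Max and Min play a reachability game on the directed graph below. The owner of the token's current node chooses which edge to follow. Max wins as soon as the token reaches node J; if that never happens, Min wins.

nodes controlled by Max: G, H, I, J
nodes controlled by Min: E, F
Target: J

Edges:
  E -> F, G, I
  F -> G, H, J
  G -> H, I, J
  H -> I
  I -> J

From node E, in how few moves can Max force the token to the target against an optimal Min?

A0 = {J}
A1: add {G, I} — G (Max) has G→J; I (Max) has I→J.
A2: add {H} — H (Max) has H→I.
A3: add {F} — F (Min): all of {G, H, J} already in.
A4: add {E} — E (Min): all of {F, G, I} already in.
A4 = all vertices. Fixed point.
E enters the attractor at level 4, so Max can force the target in 4 moves from there.

4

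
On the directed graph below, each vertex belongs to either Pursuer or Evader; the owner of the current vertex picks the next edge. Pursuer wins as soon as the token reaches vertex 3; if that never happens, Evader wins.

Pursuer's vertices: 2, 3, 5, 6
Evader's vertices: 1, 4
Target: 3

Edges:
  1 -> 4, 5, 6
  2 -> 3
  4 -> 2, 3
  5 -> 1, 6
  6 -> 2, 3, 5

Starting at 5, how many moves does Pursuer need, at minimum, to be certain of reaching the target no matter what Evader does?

2

A0 = {3}
A1: add {2, 6} — 2 (Pursuer) has 2→3; 6 (Pursuer) has 6→3.
A2: add {4, 5} — 4 (Evader): all of {2, 3} already in; 5 (Pursuer) has 5→6.
5 enters the attractor at level 2, so Pursuer can force the target in 2 moves from there.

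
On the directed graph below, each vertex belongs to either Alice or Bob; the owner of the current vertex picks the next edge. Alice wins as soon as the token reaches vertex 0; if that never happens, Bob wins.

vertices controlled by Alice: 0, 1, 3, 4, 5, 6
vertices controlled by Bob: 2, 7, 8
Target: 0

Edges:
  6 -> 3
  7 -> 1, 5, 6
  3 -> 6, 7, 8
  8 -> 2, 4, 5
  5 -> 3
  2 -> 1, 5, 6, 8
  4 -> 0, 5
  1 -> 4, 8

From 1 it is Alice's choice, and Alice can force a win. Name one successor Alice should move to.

A0 = {0}
A1: add {4} — 4 (Alice) has 4→0.
A2: add {1} — 1 (Alice) has 1→4.
A3 = A2; e.g. 2 (Bob) can still go to 5. Fixed point.
From 1, successor 4 is in the attractor (rank 1); the other successor 8 is not.

4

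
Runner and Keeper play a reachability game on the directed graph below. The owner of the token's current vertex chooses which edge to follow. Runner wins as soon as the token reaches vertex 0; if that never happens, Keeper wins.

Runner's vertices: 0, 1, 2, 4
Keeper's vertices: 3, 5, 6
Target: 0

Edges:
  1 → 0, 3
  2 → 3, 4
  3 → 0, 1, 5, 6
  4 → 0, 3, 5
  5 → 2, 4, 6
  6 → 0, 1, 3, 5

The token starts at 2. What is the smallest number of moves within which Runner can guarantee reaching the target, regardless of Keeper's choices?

2

A0 = {0}
A1: add {1, 4} — 1 (Runner) has 1→0; 4 (Runner) has 4→0.
A2: add {2} — 2 (Runner) has 2→4.
A3 = A2; e.g. 3 (Keeper) can still go to 5. Fixed point.
2 enters the attractor at level 2, so Runner can force the target in 2 moves from there.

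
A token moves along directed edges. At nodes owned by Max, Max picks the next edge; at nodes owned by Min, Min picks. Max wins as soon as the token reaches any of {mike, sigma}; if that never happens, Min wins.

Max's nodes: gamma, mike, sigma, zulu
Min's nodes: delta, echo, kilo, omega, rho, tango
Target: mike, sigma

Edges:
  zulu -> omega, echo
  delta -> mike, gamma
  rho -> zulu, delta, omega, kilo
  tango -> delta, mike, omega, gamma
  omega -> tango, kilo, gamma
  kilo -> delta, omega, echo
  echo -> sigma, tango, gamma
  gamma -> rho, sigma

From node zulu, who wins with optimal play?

A0 = {mike, sigma}
A1: add {gamma} — gamma (Max) has gamma→sigma.
A2: add {delta} — delta (Min): all of {mike, gamma} already in.
A3 = A2; e.g. zulu (Max) has no edge into A2. Fixed point.
zulu never enters the attractor, so Min can avoid the target forever.

Min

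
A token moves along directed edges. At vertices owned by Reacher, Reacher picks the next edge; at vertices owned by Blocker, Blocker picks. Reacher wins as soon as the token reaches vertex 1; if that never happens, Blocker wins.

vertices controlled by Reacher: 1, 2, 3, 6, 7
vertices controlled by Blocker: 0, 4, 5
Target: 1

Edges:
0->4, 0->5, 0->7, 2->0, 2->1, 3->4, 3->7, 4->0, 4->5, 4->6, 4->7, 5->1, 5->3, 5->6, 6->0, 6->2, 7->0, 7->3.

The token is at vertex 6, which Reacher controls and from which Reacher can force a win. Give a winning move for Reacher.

2

A0 = {1}
A1: add {2} — 2 (Reacher) has 2→1.
A2: add {6} — 6 (Reacher) has 6→2.
A3 = A2; e.g. 0 (Blocker) can still go to 4. Fixed point.
From 6, successor 2 is in the attractor (rank 1); the other successor 0 is not.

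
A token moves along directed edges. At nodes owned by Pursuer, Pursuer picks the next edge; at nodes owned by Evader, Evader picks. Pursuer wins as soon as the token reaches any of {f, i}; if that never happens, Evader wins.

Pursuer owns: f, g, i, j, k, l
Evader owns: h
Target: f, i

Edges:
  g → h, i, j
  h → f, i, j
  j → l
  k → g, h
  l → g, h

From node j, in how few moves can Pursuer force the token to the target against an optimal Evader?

3

A0 = {f, i}
A1: add {g} — g (Pursuer) has g→i.
A2: add {k, l} — k (Pursuer) has k→g; l (Pursuer) has l→g.
A3: add {j} — j (Pursuer) has j→l.
j enters the attractor at level 3, so Pursuer can force the target in 3 moves from there.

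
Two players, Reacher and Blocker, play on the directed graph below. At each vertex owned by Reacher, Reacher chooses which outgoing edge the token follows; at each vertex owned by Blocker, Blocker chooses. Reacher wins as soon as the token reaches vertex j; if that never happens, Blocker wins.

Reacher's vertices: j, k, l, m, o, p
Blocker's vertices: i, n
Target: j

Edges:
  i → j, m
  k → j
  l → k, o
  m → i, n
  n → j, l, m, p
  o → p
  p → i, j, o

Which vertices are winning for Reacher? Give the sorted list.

A0 = {j}
A1: add {k, p} — k (Reacher) has k→j; p (Reacher) has p→j.
A2: add {l, o} — l (Reacher) has l→k; o (Reacher) has o→p.
A3 = A2; e.g. i (Blocker) can still go to m. Fixed point.
Reacher's winning region = {j, k, l, o, p}.

j, k, l, o, p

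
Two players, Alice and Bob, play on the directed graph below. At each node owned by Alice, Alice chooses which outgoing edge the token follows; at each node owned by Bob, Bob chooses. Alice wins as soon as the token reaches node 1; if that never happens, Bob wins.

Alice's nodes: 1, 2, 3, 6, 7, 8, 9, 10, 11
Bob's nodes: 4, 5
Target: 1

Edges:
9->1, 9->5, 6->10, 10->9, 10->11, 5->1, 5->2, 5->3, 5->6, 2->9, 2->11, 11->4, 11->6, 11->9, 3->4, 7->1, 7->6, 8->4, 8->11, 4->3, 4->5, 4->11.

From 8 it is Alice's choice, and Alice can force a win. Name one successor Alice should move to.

A0 = {1}
A1: add {7, 9} — 7 (Alice) has 7→1; 9 (Alice) has 9→1.
A2: add {2, 10, 11} — 2 (Alice) has 2→9; 10 (Alice) has 10→9; 11 (Alice) has 11→9.
A3: add {6, 8} — 6 (Alice) has 6→10; 8 (Alice) has 8→11.
A4 = A3; e.g. 3 (Alice) has no edge into A3. Fixed point.
From 8, successor 11 is in the attractor (rank 2); the other successor 4 is not.

11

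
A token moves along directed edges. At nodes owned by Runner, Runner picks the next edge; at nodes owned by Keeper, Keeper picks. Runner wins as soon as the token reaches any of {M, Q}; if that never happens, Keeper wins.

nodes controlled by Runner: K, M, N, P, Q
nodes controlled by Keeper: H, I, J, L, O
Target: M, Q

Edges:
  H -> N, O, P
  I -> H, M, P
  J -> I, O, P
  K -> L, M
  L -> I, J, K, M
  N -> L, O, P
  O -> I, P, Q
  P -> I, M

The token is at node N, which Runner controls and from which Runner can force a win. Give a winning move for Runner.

A0 = {M, Q}
A1: add {K, P} — K (Runner) has K→M; P (Runner) has P→M.
A2: add {N} — N (Runner) has N→P.
A3 = A2; e.g. H (Keeper) can still go to O. Fixed point.
From N, successor P is in the attractor (rank 1); the other successors L, O are not.

P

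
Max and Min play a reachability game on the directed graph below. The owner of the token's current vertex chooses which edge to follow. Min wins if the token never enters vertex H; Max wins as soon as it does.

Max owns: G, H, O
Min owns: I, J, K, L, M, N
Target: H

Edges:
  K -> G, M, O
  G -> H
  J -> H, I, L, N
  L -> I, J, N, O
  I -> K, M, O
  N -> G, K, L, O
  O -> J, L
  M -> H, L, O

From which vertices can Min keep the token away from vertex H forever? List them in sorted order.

A0 = {H}
A1: add {G} — G (Max) has G→H.
A2 = A1; e.g. I (Min) can still go to K. Fixed point.
Max's attractor = {G, H}; Min avoids the target exactly from the complement.

I, J, K, L, M, N, O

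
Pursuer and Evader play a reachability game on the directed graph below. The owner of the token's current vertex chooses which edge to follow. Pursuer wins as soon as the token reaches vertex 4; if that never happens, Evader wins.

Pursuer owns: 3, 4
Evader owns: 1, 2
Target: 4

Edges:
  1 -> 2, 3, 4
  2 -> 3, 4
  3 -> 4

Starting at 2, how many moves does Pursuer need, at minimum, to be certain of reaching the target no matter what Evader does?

A0 = {4}
A1: add {3} — 3 (Pursuer) has 3→4.
A2: add {2} — 2 (Evader): all of {3, 4} already in.
2 enters the attractor at level 2, so Pursuer can force the target in 2 moves from there.

2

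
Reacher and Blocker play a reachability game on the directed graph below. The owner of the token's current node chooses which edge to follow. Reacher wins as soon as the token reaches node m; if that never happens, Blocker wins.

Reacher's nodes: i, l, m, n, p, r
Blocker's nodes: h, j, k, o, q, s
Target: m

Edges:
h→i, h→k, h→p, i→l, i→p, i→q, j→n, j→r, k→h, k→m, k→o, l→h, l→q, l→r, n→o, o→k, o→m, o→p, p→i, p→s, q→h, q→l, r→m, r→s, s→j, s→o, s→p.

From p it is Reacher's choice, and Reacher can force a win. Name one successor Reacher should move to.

i

A0 = {m}
A1: add {r} — r (Reacher) has r→m.
A2: add {l} — l (Reacher) has l→r.
A3: add {i} — i (Reacher) has i→l.
A4: add {p} — p (Reacher) has p→i.
A5 = A4; e.g. h (Blocker) can still go to k. Fixed point.
From p, successor i is in the attractor (rank 3); the other successor s is not.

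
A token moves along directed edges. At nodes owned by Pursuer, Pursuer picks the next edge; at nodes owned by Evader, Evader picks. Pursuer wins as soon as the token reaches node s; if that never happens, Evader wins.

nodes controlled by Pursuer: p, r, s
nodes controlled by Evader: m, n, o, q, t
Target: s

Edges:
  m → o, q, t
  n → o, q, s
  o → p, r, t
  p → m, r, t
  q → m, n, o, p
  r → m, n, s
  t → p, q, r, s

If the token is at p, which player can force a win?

A0 = {s}
A1: add {r} — r (Pursuer) has r→s.
A2: add {p} — p (Pursuer) has p→r.
A3 = A2; e.g. m (Evader) can still go to o. Fixed point.
p ∈ A2, so Pursuer can force the target.

Pursuer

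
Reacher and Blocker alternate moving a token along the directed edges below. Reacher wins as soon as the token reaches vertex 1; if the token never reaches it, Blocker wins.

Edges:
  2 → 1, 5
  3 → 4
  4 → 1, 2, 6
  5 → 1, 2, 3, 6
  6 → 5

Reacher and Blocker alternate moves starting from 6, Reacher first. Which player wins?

Blocker

Track states (vertex, player-to-move).
A0 = {(1,Reacher), (1,Blocker)}
A1: add {(2,Reacher), (4,Reacher), (5,Reacher)}.
A2: add {(2,Blocker), (3,Blocker), (6,Blocker)}.
A3 = A2; e.g. (3,Reacher) stays out. (6,Reacher) never enters ⇒ Blocker avoids the target.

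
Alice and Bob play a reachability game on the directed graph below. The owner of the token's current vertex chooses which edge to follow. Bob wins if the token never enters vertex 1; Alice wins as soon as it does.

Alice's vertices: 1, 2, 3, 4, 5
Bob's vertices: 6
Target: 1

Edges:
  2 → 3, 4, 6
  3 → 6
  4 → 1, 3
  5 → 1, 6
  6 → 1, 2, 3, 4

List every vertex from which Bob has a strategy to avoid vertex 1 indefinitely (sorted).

A0 = {1}
A1: add {4, 5} — 4 (Alice) has 4→1; 5 (Alice) has 5→1.
A2: add {2} — 2 (Alice) has 2→4.
A3 = A2; e.g. 3 (Alice) has no edge into A2. Fixed point.
Alice's attractor = {1, 2, 4, 5}; Bob avoids the target exactly from the complement.

3, 6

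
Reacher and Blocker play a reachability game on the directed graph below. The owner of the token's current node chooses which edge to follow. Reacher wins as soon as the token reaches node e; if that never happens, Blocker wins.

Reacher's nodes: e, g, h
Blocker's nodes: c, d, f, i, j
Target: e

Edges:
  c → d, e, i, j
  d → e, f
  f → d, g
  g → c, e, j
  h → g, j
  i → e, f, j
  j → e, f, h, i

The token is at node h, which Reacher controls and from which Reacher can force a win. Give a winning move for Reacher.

A0 = {e}
A1: add {g} — g (Reacher) has g→e.
A2: add {h} — h (Reacher) has h→g.
A3 = A2; e.g. c (Blocker) can still go to d. Fixed point.
From h, successor g is in the attractor (rank 1); the other successor j is not.

g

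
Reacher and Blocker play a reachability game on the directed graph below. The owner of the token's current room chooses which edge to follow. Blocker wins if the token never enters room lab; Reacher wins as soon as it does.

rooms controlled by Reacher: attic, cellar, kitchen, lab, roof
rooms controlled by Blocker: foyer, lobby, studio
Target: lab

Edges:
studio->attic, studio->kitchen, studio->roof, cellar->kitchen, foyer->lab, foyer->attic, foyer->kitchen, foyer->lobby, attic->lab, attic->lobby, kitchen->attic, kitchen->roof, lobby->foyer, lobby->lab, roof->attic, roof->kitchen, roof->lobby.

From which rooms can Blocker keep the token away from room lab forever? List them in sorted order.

A0 = {lab}
A1: add {attic} — attic (Reacher) has attic→lab.
A2: add {kitchen, roof} — kitchen (Reacher) has kitchen→attic; roof (Reacher) has roof→attic.
A3: add {cellar, studio} — studio (Blocker): all of {attic, kitchen, roof} already in; cellar (Reacher) has cellar→kitchen.
A4 = A3; e.g. foyer (Blocker) can still go to lobby. Fixed point.
Reacher's attractor = {attic, cellar, kitchen, lab, roof, studio}; Blocker avoids the target exactly from the complement.

foyer, lobby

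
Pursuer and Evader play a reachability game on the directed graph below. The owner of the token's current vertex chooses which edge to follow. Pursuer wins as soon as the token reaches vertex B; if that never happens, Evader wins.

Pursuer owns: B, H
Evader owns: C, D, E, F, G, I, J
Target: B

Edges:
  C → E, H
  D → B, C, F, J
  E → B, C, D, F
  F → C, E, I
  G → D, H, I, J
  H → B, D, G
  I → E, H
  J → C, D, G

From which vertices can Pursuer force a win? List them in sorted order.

B, H

A0 = {B}
A1: add {H} — H (Pursuer) has H→B.
A2 = A1; e.g. C (Evader) can still go to E. Fixed point.
Pursuer's winning region = {B, H}.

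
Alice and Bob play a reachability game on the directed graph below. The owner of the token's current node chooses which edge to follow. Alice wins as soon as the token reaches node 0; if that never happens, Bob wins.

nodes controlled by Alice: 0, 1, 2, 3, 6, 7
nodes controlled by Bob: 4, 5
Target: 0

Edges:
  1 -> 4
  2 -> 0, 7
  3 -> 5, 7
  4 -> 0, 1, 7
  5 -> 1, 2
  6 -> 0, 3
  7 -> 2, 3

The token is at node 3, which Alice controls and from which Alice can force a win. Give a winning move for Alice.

A0 = {0}
A1: add {2, 6} — 2 (Alice) has 2→0; 6 (Alice) has 6→0.
A2: add {7} — 7 (Alice) has 7→2.
A3: add {3} — 3 (Alice) has 3→7.
A4 = A3; e.g. 1 (Alice) has no edge into A3. Fixed point.
From 3, successor 7 is in the attractor (rank 2); the other successor 5 is not.

7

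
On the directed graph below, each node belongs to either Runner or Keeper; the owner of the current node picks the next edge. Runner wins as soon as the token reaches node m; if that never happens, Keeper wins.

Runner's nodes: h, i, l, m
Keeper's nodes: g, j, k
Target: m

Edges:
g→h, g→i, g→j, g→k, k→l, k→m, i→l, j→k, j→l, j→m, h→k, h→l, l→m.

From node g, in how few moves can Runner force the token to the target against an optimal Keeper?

A0 = {m}
A1: add {l} — l (Runner) has l→m.
A2: add {h, i, k} — h (Runner) has h→l; i (Runner) has i→l; k (Keeper): all of {l, m} already in.
A3: add {j} — j (Keeper): all of {k, l, m} already in.
A4: add {g} — g (Keeper): all of {h, i, j, k} already in.
A4 = all vertices. Fixed point.
g enters the attractor at level 4, so Runner can force the target in 4 moves from there.

4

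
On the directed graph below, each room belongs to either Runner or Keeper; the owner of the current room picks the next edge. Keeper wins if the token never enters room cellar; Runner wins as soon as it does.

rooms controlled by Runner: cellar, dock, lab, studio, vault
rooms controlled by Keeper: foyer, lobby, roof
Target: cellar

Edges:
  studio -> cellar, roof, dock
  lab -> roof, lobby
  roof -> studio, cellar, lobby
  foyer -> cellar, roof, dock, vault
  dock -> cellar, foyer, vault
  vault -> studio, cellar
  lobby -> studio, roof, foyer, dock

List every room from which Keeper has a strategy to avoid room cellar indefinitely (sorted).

foyer, lab, lobby, roof

A0 = {cellar}
A1: add {dock, studio, vault} — studio (Runner) has studio→cellar; dock (Runner) has dock→cellar; vault (Runner) has vault→cellar.
A2 = A1; e.g. lab (Runner) has no edge into A1. Fixed point.
Runner's attractor = {cellar, dock, studio, vault}; Keeper avoids the target exactly from the complement.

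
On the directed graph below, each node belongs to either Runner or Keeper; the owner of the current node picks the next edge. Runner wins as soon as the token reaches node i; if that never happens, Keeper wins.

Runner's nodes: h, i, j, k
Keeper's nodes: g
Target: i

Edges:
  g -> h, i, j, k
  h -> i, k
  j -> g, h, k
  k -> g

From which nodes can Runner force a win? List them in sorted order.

h, i, j

A0 = {i}
A1: add {h} — h (Runner) has h→i.
A2: add {j} — j (Runner) has j→h.
A3 = A2; e.g. g (Keeper) can still go to k. Fixed point.
Runner's winning region = {h, i, j}.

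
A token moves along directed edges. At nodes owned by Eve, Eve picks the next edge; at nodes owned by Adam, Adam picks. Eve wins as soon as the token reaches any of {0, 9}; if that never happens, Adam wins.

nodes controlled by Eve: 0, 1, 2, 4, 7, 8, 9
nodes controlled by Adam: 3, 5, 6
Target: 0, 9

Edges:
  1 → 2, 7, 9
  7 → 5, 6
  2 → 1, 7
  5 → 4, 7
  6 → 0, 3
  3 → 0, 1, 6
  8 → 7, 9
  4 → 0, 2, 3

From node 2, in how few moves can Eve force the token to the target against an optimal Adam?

A0 = {0, 9}
A1: add {1, 4, 8} — 1 (Eve) has 1→9; 4 (Eve) has 4→0; 8 (Eve) has 8→9.
A2: add {2} — 2 (Eve) has 2→1.
A3 = A2; e.g. 3 (Adam) can still go to 6. Fixed point.
2 enters the attractor at level 2, so Eve can force the target in 2 moves from there.

2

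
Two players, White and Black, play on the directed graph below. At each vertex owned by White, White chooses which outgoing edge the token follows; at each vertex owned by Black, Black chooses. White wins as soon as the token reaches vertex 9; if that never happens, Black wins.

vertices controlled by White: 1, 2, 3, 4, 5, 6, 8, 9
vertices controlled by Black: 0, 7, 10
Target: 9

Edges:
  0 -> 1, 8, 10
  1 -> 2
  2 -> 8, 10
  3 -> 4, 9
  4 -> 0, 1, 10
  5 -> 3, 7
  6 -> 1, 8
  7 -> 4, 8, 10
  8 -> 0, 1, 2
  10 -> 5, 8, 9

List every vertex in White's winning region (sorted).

A0 = {9}
A1: add {3} — 3 (White) has 3→9.
A2: add {5} — 5 (White) has 5→3.
A3 = A2; e.g. 0 (Black) can still go to 1. Fixed point.
White's winning region = {3, 5, 9}.

3, 5, 9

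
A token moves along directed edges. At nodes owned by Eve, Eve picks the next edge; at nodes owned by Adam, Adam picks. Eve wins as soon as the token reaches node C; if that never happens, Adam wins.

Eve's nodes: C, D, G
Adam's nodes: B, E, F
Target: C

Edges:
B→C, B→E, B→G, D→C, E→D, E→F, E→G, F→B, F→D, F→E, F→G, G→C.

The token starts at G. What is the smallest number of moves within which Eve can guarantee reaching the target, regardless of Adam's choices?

A0 = {C}
A1: add {D, G} — D (Eve) has D→C; G (Eve) has G→C.
A2 = A1; e.g. B (Adam) can still go to E. Fixed point.
G enters the attractor at level 1, so Eve can force the target in 1 move from there.

1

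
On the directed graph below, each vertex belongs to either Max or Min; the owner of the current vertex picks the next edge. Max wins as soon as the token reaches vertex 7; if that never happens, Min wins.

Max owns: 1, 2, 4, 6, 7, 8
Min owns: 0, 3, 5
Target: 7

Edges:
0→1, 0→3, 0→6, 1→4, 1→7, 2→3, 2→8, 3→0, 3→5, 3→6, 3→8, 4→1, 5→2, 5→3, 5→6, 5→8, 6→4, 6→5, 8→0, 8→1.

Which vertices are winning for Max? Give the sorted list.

1, 2, 4, 6, 7, 8

A0 = {7}
A1: add {1} — 1 (Max) has 1→7.
A2: add {4, 8} — 4 (Max) has 4→1; 8 (Max) has 8→1.
A3: add {2, 6} — 2 (Max) has 2→8; 6 (Max) has 6→4.
A4 = A3; e.g. 0 (Min) can still go to 3. Fixed point.
Max's winning region = {1, 2, 4, 6, 7, 8}.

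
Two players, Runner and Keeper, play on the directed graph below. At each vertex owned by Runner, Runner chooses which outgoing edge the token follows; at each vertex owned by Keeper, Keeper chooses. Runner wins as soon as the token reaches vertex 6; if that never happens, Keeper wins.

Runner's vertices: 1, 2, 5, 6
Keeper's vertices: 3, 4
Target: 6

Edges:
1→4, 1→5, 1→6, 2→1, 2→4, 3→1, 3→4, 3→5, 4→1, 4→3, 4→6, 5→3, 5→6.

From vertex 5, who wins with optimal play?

Runner

A0 = {6}
A1: add {1, 5} — 1 (Runner) has 1→6; 5 (Runner) has 5→6.
5 ∈ A1, so Runner can force the target.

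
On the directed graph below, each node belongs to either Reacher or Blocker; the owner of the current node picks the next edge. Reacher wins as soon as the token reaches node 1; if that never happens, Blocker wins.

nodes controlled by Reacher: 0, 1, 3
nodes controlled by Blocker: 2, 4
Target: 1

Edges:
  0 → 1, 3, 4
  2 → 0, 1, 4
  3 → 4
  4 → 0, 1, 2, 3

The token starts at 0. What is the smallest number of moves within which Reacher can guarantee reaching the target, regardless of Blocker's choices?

1

A0 = {1}
A1: add {0} — 0 (Reacher) has 0→1.
A2 = A1; e.g. 2 (Blocker) can still go to 4. Fixed point.
0 enters the attractor at level 1, so Reacher can force the target in 1 move from there.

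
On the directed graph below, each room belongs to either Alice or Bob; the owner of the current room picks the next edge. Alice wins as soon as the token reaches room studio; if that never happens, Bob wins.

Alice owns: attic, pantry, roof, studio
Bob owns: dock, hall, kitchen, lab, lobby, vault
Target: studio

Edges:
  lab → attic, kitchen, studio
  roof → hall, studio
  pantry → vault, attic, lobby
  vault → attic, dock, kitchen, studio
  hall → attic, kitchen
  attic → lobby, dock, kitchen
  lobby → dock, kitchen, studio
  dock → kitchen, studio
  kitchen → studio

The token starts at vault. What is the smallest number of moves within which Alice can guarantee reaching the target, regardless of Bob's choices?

3

A0 = {studio}
A1: add {kitchen, roof} — roof (Alice) has roof→studio; kitchen (Bob): all of {studio} already in.
A2: add {attic, dock} — attic (Alice) has attic→kitchen; dock (Bob): all of {kitchen, studio} already in.
A3: add {hall, lab, lobby, pantry, vault} — lab (Bob): all of {attic, kitchen, studio} already in; pantry (Alice) has pantry→attic; vault (Bob): all of {attic, dock, kitchen, studio} already in; hall (Bob): all of {attic, kitchen} already in; lobby (Bob): all of {dock, kitchen, studio} already in.
A3 = all vertices. Fixed point.
vault enters the attractor at level 3, so Alice can force the target in 3 moves from there.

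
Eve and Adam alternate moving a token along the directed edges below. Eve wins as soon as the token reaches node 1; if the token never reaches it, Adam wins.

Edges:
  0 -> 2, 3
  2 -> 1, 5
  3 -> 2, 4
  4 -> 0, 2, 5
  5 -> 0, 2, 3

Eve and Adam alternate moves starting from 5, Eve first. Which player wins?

Track states (vertex, player-to-move).
A0 = {(1,Eve), (1,Adam)}
A1: add {(2,Eve)}.
A2 = A1; e.g. (0,Eve) stays out. (5,Eve) never enters ⇒ Adam avoids the target.

Adam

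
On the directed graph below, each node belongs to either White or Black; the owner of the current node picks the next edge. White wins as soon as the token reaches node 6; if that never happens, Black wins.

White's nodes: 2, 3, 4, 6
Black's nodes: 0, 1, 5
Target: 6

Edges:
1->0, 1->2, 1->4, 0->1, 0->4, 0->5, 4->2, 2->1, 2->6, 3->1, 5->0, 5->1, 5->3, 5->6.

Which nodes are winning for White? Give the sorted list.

A0 = {6}
A1: add {2} — 2 (White) has 2→6.
A2: add {4} — 4 (White) has 4→2.
A3 = A2; e.g. 0 (Black) can still go to 1. Fixed point.
White's winning region = {2, 4, 6}.

2, 4, 6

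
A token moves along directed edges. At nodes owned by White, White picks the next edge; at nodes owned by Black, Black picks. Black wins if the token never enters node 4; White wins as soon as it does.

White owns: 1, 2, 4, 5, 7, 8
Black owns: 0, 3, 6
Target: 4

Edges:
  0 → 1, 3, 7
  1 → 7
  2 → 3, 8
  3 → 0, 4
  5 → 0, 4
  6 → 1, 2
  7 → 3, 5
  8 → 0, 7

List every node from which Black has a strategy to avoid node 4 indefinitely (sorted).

0, 3

A0 = {4}
A1: add {5} — 5 (White) has 5→4.
A2: add {7} — 7 (White) has 7→5.
A3: add {1, 8} — 1 (White) has 1→7; 8 (White) has 8→7.
A4: add {2} — 2 (White) has 2→8.
A5: add {6} — 6 (Black): all of {1, 2} already in.
A6 = A5; e.g. 0 (Black) can still go to 3. Fixed point.
White's attractor = {1, 2, 4, 5, 6, 7, 8}; Black avoids the target exactly from the complement.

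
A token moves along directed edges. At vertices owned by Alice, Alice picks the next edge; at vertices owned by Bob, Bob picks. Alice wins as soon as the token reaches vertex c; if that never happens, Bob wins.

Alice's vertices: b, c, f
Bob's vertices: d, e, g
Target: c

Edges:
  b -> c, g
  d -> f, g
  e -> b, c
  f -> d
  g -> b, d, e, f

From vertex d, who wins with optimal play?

Bob

A0 = {c}
A1: add {b} — b (Alice) has b→c.
A2: add {e} — e (Bob): all of {b, c} already in.
A3 = A2; e.g. d (Bob) can still go to f. Fixed point.
d never enters the attractor, so Bob can avoid the target forever.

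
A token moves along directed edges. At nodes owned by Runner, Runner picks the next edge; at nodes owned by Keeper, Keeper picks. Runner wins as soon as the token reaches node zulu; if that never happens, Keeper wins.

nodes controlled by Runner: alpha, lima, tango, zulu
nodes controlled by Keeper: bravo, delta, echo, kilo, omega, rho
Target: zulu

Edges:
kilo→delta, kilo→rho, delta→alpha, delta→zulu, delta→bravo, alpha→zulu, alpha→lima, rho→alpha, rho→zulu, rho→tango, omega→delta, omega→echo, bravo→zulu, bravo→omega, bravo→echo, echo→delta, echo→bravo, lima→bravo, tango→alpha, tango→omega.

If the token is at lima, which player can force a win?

A0 = {zulu}
A1: add {alpha} — alpha (Runner) has alpha→zulu.
A2: add {tango} — tango (Runner) has tango→alpha.
A3: add {rho} — rho (Keeper): all of {alpha, zulu, tango} already in.
A4 = A3; e.g. kilo (Keeper) can still go to delta. Fixed point.
lima never enters the attractor, so Keeper can avoid the target forever.

Keeper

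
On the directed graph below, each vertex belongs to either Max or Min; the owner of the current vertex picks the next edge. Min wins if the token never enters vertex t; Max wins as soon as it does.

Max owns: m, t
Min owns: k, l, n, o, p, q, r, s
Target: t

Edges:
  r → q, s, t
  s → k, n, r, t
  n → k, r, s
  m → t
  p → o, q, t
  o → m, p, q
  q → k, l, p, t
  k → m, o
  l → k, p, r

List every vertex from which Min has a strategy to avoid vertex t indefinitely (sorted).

k, l, n, o, p, q, r, s

A0 = {t}
A1: add {m} — m (Max) has m→t.
A2 = A1; e.g. k (Min) can still go to o. Fixed point.
Max's attractor = {m, t}; Min avoids the target exactly from the complement.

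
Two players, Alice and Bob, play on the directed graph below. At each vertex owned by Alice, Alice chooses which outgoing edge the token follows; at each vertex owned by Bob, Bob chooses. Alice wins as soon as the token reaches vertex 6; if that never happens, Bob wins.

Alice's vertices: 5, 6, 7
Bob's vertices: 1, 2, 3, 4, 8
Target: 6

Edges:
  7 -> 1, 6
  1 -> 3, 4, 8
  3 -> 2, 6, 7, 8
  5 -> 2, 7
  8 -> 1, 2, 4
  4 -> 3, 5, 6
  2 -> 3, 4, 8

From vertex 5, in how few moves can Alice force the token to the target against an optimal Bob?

A0 = {6}
A1: add {7} — 7 (Alice) has 7→6.
A2: add {5} — 5 (Alice) has 5→7.
A3 = A2; e.g. 1 (Bob) can still go to 3. Fixed point.
5 enters the attractor at level 2, so Alice can force the target in 2 moves from there.

2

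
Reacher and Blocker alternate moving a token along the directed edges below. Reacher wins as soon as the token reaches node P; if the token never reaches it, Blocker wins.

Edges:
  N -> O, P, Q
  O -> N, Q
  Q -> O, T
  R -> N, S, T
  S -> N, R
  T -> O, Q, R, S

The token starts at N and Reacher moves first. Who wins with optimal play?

Reacher

Track states (vertex, player-to-move).
A0 = {(P,Reacher), (P,Blocker)}
A1: add {(N,Reacher)}.
(N,Reacher) ∈ A1 ⇒ Reacher forces the target.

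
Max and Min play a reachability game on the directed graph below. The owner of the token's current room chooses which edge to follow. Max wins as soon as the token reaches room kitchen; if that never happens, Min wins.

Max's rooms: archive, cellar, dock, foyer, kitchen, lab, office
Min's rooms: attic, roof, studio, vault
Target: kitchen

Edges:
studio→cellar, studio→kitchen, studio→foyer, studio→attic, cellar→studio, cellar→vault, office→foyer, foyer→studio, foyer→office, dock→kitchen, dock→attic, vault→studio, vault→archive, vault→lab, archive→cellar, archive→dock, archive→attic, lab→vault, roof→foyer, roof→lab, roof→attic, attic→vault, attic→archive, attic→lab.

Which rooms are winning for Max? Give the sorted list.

A0 = {kitchen}
A1: add {dock} — dock (Max) has dock→kitchen.
A2: add {archive} — archive (Max) has archive→dock.
A3 = A2; e.g. studio (Min) can still go to cellar. Fixed point.
Max's winning region = {archive, dock, kitchen}.

archive, dock, kitchen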